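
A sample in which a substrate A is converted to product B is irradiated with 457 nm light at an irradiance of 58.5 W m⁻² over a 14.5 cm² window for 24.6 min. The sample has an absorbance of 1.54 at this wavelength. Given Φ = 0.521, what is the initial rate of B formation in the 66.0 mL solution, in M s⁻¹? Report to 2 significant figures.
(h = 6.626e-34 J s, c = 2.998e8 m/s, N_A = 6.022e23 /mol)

Photon energy at 457 nm: hc/λ = (6.626e-34)(2.998e8)/(457e-9) = 4.347e-19 J.
Energy delivered: (58.5 W m⁻²)(14.5e-4 m²)(1476 s) = 125.2 J.
Photons incident: 125.2 / 4.347e-19 = 2.880e20, i.e. 2.880e20/6.022e23 = 4.782e-4 mol.
Fraction absorbed: 1 − 10^(−1.54) = 0.9712.
Photons absorbed: 0.9712 × 4.782e-4 = 4.644e-4 mol.
Product formed: 0.521 × 4.644e-4 = 2.420e-4 mol.
Rate: 2.420e-4 mol / (1476 s × 0.066 L) = 2.5e-6 M s⁻¹.

2.5e-6 M s⁻¹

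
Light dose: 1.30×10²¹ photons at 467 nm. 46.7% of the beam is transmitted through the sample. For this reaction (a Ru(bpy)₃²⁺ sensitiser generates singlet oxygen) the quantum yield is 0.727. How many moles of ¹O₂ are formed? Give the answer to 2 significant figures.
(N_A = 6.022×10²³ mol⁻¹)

Moles of photons: 1.30×10²¹ / 6.022×10²³ = 0.002159 mol.
Fraction absorbed: 1 − 46.7/100 = 0.5330.
Photons absorbed: 0.5330 × 0.002159 = 0.001151 mol.
Product: Φ × n_abs = 0.727 × 0.001151 = 8.368×10⁻⁴ mol.

8.4×10⁻⁴ mol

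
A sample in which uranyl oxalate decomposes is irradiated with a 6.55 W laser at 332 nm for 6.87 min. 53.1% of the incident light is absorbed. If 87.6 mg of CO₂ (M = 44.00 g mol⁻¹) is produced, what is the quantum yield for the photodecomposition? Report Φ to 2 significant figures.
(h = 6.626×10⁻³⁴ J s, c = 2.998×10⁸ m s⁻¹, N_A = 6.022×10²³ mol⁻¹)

Φ = 0.50

Product: 87.6 mg / 44.00 g mol⁻¹ = 0.001991 mol.
Photon energy at 332 nm: hc/λ = (6.626×10⁻³⁴)(2.998×10⁸)/(332×10⁻⁹) = 5.983×10⁻¹⁹ J.
Energy delivered: (6.55 W)(412.2 s) = 2700 J.
Photons incident: 2700 / 5.983×10⁻¹⁹ = 4.513×10²¹, i.e. 4.513×10²¹/6.022×10²³ = 0.007494 mol.
Photons absorbed: 0.531 × 0.007494 = 0.003979 mol.
Φ = 0.001991 mol / 0.003979 mol photons = 0.50.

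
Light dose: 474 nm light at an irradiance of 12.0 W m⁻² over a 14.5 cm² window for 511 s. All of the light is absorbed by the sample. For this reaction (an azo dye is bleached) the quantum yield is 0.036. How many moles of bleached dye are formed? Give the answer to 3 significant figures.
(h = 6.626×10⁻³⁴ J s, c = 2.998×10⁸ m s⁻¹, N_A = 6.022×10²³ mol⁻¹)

1.27×10⁻⁶ mol

Photon energy at 474 nm: hc/λ = (6.626×10⁻³⁴)(2.998×10⁸)/(474×10⁻⁹) = 4.191×10⁻¹⁹ J.
Energy delivered: (12.0 W m⁻²)(14.5×10⁻⁴ m²)(511 s) = 8.891 J.
Photons incident: 8.891 / 4.191×10⁻¹⁹ = 2.121×10¹⁹, i.e. 2.121×10¹⁹/6.022×10²³ = 3.522×10⁻⁵ mol.
Product: Φ × n_abs = 0.036 × 3.522×10⁻⁵ = 1.268×10⁻⁶ mol.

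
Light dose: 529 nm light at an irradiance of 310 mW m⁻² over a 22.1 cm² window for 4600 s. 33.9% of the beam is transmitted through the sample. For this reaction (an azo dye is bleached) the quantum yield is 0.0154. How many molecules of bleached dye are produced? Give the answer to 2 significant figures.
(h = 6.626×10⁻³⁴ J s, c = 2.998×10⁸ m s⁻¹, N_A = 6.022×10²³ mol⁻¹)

8.5×10¹⁶ molecules

Photon energy at 529 nm: hc/λ = (6.626×10⁻³⁴)(2.998×10⁸)/(529×10⁻⁹) = 3.755×10⁻¹⁹ J.
Energy delivered: (310 mW m⁻²)(22.1×10⁻⁴ m²)(4600 s) = 3.151 J.
Photons incident: 3.151 / 3.755×10⁻¹⁹ = 8.391×10¹⁸, i.e. 8.391×10¹⁸/6.022×10²³ = 1.393×10⁻⁵ mol.
Fraction absorbed: 1 − 33.9/100 = 0.6610.
Photons absorbed: 0.6610 × 1.393×10⁻⁵ = 9.208×10⁻⁶ mol.
Product: Φ × n_abs = 0.0154 × 9.208×10⁻⁶ = 1.418×10⁻⁷ mol.
As a count: 1.418×10⁻⁷ × 6.022×10²³ = 8.5×10¹⁶.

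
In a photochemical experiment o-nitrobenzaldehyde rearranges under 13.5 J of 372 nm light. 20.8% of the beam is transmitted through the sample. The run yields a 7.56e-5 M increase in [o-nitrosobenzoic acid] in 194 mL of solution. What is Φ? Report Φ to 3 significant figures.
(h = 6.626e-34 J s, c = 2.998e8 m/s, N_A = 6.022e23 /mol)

Φ = 0.441

Product: (7.56e-5 M)(0.194 L) = 1.467e-5 mol.
Photon energy at 372 nm: hc/λ = (6.626e-34)(2.998e8)/(372e-9) = 5.340e-19 J.
Photons incident: 13.5 / 5.340e-19 = 2.528e19, i.e. 2.528e19/6.022e23 = 4.198e-5 mol.
Fraction absorbed: 1 − 20.8/100 = 0.7920.
Photons absorbed: 0.7920 × 4.198e-5 = 3.325e-5 mol.
Φ = 1.467e-5 mol / 3.325e-5 mol photons = 0.441.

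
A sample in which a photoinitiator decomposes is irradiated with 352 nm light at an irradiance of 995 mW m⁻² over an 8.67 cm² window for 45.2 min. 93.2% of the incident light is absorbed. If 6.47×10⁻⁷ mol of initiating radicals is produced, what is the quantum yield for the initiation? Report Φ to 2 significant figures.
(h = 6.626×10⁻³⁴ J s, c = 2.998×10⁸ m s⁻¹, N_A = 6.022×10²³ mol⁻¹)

Φ = 0.10

Photon energy at 352 nm: hc/λ = (6.626×10⁻³⁴)(2.998×10⁸)/(352×10⁻⁹) = 5.643×10⁻¹⁹ J.
Energy delivered: (995 mW m⁻²)(8.67×10⁻⁴ m²)(2712 s) = 2.340 J.
Photons incident: 2.340 / 5.643×10⁻¹⁹ = 4.147×10¹⁸, i.e. 4.147×10¹⁸/6.022×10²³ = 6.886×10⁻⁶ mol.
Photons absorbed: 0.932 × 6.886×10⁻⁶ = 6.418×10⁻⁶ mol.
Φ = 6.47×10⁻⁷ mol / 6.418×10⁻⁶ mol photons = 0.10.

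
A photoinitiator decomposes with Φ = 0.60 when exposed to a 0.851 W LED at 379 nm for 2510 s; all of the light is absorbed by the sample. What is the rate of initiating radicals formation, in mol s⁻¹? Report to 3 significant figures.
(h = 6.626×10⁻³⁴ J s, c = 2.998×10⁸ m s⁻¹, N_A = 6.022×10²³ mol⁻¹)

Photon energy at 379 nm: hc/λ = (6.626×10⁻³⁴)(2.998×10⁸)/(379×10⁻⁹) = 5.241×10⁻¹⁹ J.
Energy delivered: (0.851 W)(2510 s) = 2136 J.
Photons incident: 2136 / 5.241×10⁻¹⁹ = 4.076×10²¹, i.e. 4.076×10²¹/6.022×10²³ = 0.006769 mol.
Product formed: 0.60 × 0.006769 = 0.004061 mol.
Rate: 0.004061 / 2510 s = 1.62×10⁻⁶ mol s⁻¹.

1.62×10⁻⁶ mol s⁻¹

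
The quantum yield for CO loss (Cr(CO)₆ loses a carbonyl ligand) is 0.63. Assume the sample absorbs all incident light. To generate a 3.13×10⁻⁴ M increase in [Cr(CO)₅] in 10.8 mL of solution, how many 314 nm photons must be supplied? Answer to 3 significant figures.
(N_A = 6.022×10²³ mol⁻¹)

3.23×10¹⁸ photons

Product: (3.13×10⁻⁴ M)(0.0108 L) = 3.380×10⁻⁶ mol.
Photons that must be absorbed: 3.380×10⁻⁶ / 0.63 = 5.365×10⁻⁶ mol.
Photon count: 5.365×10⁻⁶ × 6.022×10²³ = 3.23×10¹⁸.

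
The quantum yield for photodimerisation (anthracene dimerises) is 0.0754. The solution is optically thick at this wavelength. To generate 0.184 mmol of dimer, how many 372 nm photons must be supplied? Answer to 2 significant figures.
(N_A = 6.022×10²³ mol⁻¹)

Product: 0.184 mmol = 1.84×10⁻⁴ mol.
Photons that must be absorbed: 1.84×10⁻⁴ / 0.0754 = 0.002440 mol.
Photon count: 0.002440 × 6.022×10²³ = 1.5×10²¹.

1.5×10²¹ photons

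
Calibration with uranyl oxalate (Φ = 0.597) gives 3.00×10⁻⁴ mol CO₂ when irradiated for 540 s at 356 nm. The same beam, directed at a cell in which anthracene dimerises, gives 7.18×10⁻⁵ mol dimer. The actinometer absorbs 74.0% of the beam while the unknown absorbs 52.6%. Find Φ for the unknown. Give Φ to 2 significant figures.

Φ = 0.20

Photons absorbed by the actinometer: 3.00×10⁻⁴ / 0.597 = 5.025×10⁻⁴ mol.
Incident flux: 5.025×10⁻⁴ / 0.740 = 6.791×10⁻⁴ einstein.
Absorbed by unknown: 0.526 × 6.791×10⁻⁴ = 3.572×10⁻⁴ mol.
Φ(unknown) = 7.18×10⁻⁵ / 3.572×10⁻⁴ = 0.20.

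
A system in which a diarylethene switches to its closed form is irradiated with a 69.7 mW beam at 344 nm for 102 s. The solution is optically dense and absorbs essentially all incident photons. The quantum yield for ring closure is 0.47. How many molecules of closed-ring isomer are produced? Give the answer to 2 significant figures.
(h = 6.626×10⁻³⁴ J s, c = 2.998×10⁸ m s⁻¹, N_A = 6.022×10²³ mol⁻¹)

5.8×10¹⁸ molecules

Photon energy at 344 nm: hc/λ = (6.626×10⁻³⁴)(2.998×10⁸)/(344×10⁻⁹) = 5.775×10⁻¹⁹ J.
Energy delivered: (69.7 mW)(102 s) = 7.109 J.
Photons incident: 7.109 / 5.775×10⁻¹⁹ = 1.231×10¹⁹, i.e. 1.231×10¹⁹/6.022×10²³ = 2.044×10⁻⁵ mol.
Product: Φ × n_abs = 0.47 × 2.044×10⁻⁵ = 9.607×10⁻⁶ mol.
As a count: 9.607×10⁻⁶ × 6.022×10²³ = 5.8×10¹⁸.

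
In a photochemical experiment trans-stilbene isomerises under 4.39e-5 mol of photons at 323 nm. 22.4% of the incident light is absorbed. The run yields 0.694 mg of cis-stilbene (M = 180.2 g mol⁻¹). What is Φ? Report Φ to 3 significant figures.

Product: 0.694 mg / 180.2 g mol⁻¹ = 3.851e-6 mol.
Photons absorbed: 0.224 × 4.39e-5 = 9.834e-6 mol.
Φ = 3.851e-6 mol / 9.834e-6 mol photons = 0.392.

Φ = 0.392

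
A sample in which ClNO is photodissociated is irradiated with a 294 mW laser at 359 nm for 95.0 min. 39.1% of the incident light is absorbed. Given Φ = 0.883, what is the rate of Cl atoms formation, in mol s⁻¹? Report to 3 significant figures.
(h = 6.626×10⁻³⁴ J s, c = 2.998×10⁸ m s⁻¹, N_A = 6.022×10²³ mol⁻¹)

Photon energy at 359 nm: hc/λ = (6.626×10⁻³⁴)(2.998×10⁸)/(359×10⁻⁹) = 5.533×10⁻¹⁹ J.
Energy delivered: (294 mW)(5700 s) = 1676 J.
Photons incident: 1676 / 5.533×10⁻¹⁹ = 3.029×10²¹, i.e. 3.029×10²¹/6.022×10²³ = 0.005030 mol.
Photons absorbed: 0.391 × 0.005030 = 0.001967 mol.
Product formed: 0.883 × 0.001967 = 0.001737 mol.
Rate: 0.001737 / 5700 s = 3.05×10⁻⁷ mol s⁻¹.

3.05×10⁻⁷ mol s⁻¹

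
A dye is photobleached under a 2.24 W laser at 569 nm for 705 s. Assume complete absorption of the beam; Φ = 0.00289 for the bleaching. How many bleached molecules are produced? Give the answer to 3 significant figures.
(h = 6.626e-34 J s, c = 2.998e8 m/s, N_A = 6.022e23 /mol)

1.31e19 bleached molecules

Photon energy at 569 nm: hc/λ = (6.626e-34)(2.998e8)/(569e-9) = 3.491e-19 J.
Energy delivered: (2.24 W)(705 s) = 1579 J.
Photons incident: 1579 / 3.491e-19 = 4.523e21, i.e. 4.523e21/6.022e23 = 0.007511 mol.
Product: Φ × n_abs = 0.00289 × 0.007511 = 2.171e-5 mol.
As a count: 2.171e-5 × 6.022e23 = 1.31e19.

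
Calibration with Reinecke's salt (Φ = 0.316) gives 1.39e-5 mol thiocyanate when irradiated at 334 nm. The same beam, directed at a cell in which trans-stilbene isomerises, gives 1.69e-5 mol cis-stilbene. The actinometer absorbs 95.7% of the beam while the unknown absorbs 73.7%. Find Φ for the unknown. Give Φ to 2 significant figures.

Photons absorbed by the actinometer: 1.39e-5 / 0.316 = 4.399e-5 mol.
Incident flux: 4.399e-5 / 0.957 = 4.597e-5 einstein.
Absorbed by unknown: 0.737 × 4.597e-5 = 3.388e-5 mol.
Φ(unknown) = 1.69e-5 / 3.388e-5 = 0.50.

Φ = 0.50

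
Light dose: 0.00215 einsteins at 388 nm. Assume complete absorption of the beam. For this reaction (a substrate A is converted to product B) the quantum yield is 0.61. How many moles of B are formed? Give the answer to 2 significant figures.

Product: Φ × n_abs = 0.61 × 0.00215 = 0.001312 mol.

0.0013 mol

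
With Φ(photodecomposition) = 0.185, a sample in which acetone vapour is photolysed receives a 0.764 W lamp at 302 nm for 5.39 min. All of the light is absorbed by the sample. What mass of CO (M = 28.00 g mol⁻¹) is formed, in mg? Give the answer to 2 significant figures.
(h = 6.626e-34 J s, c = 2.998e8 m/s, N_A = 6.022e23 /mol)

3.2 mg

Photon energy at 302 nm: hc/λ = (6.626e-34)(2.998e8)/(302e-9) = 6.578e-19 J.
Energy delivered: (0.764 W)(323.4 s) = 247.1 J.
Photons incident: 247.1 / 6.578e-19 = 3.756e20, i.e. 3.756e20/6.022e23 = 6.237e-4 mol.
Product: Φ × n_abs = 0.185 × 6.237e-4 = 1.154e-4 mol.
Mass: 1.154e-4 × 28.00 = 0.003231 g = 3.2 mg.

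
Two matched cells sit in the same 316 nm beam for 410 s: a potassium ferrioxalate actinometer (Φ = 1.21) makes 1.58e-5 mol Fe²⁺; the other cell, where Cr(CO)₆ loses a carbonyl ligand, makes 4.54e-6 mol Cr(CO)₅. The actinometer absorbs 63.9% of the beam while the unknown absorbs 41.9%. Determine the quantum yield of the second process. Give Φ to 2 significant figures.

Φ = 0.53

Photons absorbed by the actinometer: 1.58e-5 / 1.21 = 1.306e-5 mol.
Incident flux: 1.306e-5 / 0.639 = 2.044e-5 einstein.
Absorbed by unknown: 0.419 × 2.044e-5 = 8.564e-6 mol.
Φ(unknown) = 4.54e-6 / 8.564e-6 = 0.53.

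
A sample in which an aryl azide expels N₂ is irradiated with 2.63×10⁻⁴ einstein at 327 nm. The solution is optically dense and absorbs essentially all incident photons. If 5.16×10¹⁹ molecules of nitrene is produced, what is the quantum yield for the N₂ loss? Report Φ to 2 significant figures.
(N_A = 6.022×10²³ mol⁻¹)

Product: 5.16×10¹⁹ / 6.022×10²³ = 8.569×10⁻⁵ mol.
Φ = 8.569×10⁻⁵ mol / 2.63×10⁻⁴ mol photons = 0.33.

Φ = 0.33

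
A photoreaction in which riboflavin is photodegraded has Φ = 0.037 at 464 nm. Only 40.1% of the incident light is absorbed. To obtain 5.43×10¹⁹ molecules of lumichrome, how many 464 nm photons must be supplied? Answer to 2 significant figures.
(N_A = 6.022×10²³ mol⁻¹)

Product: 5.43×10¹⁹ / 6.022×10²³ = 9.017×10⁻⁵ mol.
Photons that must be absorbed: 9.017×10⁻⁵ / 0.037 = 0.002437 mol.
Incident photons needed: 0.002437 / 0.401 = 0.006077 mol.
Photon count: 0.006077 × 6.022×10²³ = 3.7×10²¹.

3.7×10²¹ photons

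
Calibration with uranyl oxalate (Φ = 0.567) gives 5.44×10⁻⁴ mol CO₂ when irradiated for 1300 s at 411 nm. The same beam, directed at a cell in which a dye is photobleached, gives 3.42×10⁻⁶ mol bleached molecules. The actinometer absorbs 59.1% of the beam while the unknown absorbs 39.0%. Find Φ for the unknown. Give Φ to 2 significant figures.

Φ = 0.0054

Photons absorbed by the actinometer: 5.44×10⁻⁴ / 0.567 = 9.594×10⁻⁴ mol.
Incident flux: 9.594×10⁻⁴ / 0.591 = 0.001623 einstein.
Absorbed by unknown: 0.390 × 0.001623 = 6.330×10⁻⁴ mol.
Φ(unknown) = 3.42×10⁻⁶ / 6.330×10⁻⁴ = 0.0054.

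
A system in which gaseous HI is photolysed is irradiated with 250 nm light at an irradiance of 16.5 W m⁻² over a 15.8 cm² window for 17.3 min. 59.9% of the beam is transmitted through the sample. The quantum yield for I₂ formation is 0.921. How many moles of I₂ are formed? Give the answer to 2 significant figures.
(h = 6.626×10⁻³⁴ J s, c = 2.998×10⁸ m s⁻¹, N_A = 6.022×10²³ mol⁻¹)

2.1×10⁻⁵ mol

Photon energy at 250 nm: hc/λ = (6.626×10⁻³⁴)(2.998×10⁸)/(250×10⁻⁹) = 7.946×10⁻¹⁹ J.
Energy delivered: (16.5 W m⁻²)(15.8×10⁻⁴ m²)(1038 s) = 27.06 J.
Photons incident: 27.06 / 7.946×10⁻¹⁹ = 3.405×10¹⁹, i.e. 3.405×10¹⁹/6.022×10²³ = 5.654×10⁻⁵ mol.
Fraction absorbed: 1 − 59.9/100 = 0.4010.
Photons absorbed: 0.4010 × 5.654×10⁻⁵ = 2.267×10⁻⁵ mol.
Product: Φ × n_abs = 0.921 × 2.267×10⁻⁵ = 2.088×10⁻⁵ mol.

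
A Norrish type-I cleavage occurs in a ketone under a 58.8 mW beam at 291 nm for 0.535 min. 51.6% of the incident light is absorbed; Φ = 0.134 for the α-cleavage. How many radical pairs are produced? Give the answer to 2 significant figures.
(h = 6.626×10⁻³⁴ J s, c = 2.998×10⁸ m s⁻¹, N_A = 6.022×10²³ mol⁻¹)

1.9×10¹⁷ radical pairs

Photon energy at 291 nm: hc/λ = (6.626×10⁻³⁴)(2.998×10⁸)/(291×10⁻⁹) = 6.826×10⁻¹⁹ J.
Energy delivered: (58.8 mW)(32.1 s) = 1.887 J.
Photons incident: 1.887 / 6.826×10⁻¹⁹ = 2.764×10¹⁸, i.e. 2.764×10¹⁸/6.022×10²³ = 4.590×10⁻⁶ mol.
Photons absorbed: 0.516 × 4.590×10⁻⁶ = 2.368×10⁻⁶ mol.
Product: Φ × n_abs = 0.134 × 2.368×10⁻⁶ = 3.173×10⁻⁷ mol.
As a count: 3.173×10⁻⁷ × 6.022×10²³ = 1.9×10¹⁷.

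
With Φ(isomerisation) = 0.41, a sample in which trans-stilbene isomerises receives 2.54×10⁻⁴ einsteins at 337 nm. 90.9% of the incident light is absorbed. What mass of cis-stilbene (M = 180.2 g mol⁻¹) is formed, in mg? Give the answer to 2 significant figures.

17 mg

Photons absorbed: 0.909 × 2.54×10⁻⁴ = 2.309×10⁻⁴ mol.
Product: Φ × n_abs = 0.41 × 2.309×10⁻⁴ = 9.467×10⁻⁵ mol.
Mass: 9.467×10⁻⁵ × 180.2 = 0.01706 g = 17 mg.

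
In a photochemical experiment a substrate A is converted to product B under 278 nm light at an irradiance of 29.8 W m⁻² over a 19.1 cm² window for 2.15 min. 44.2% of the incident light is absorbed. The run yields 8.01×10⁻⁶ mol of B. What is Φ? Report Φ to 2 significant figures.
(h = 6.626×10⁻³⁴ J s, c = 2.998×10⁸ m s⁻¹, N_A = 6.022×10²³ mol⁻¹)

Photon energy at 278 nm: hc/λ = (6.626×10⁻³⁴)(2.998×10⁸)/(278×10⁻⁹) = 7.146×10⁻¹⁹ J.
Energy delivered: (29.8 W m⁻²)(19.1×10⁻⁴ m²)(129 s) = 7.342 J.
Photons incident: 7.342 / 7.146×10⁻¹⁹ = 1.027×10¹⁹, i.e. 1.027×10¹⁹/6.022×10²³ = 1.705×10⁻⁵ mol.
Photons absorbed: 0.442 × 1.705×10⁻⁵ = 7.536×10⁻⁶ mol.
Φ = 8.01×10⁻⁶ mol / 7.536×10⁻⁶ mol photons = 1.1.

Φ = 1.1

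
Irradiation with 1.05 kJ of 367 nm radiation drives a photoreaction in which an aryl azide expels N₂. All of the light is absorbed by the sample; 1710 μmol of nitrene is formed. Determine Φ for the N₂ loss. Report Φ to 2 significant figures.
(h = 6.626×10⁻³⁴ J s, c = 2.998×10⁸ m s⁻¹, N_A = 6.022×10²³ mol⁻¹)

Product: 1710 μmol = 0.00171 mol.
Photon energy at 367 nm: hc/λ = (6.626×10⁻³⁴)(2.998×10⁸)/(367×10⁻⁹) = 5.413×10⁻¹⁹ J.
Incident energy: 1.05 kJ = 1050 J.
Photons incident: 1050 / 5.413×10⁻¹⁹ = 1.940×10²¹, i.e. 1.940×10²¹/6.022×10²³ = 0.003222 mol.
Φ = 0.00171 mol / 0.003222 mol photons = 0.53.

Φ = 0.53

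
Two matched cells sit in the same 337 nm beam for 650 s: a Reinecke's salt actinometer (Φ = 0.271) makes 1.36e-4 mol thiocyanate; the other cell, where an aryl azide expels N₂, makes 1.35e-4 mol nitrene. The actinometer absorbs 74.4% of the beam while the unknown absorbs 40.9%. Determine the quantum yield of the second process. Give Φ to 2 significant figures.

Photons absorbed by the actinometer: 1.36e-4 / 0.271 = 5.018e-4 mol.
Incident flux: 5.018e-4 / 0.744 = 6.745e-4 einstein.
Absorbed by unknown: 0.409 × 6.745e-4 = 2.759e-4 mol.
Φ(unknown) = 1.35e-4 / 2.759e-4 = 0.49.

Φ = 0.49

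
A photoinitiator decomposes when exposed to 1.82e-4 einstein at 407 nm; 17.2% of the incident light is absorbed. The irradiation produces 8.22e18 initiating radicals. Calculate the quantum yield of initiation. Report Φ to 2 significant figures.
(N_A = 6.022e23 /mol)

Φ = 0.44

Product: 8.22e18 / 6.022e23 = 1.365e-5 mol.
Photons absorbed: 0.172 × 1.82e-4 = 3.130e-5 mol.
Φ = 1.365e-5 mol / 3.130e-5 mol photons = 0.44.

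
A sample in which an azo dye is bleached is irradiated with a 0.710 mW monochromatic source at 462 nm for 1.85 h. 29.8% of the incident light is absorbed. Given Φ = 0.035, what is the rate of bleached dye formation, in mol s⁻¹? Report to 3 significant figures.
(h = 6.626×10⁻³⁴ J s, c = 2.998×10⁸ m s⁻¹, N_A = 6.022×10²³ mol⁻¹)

2.86×10⁻¹¹ mol s⁻¹

Photon energy at 462 nm: hc/λ = (6.626×10⁻³⁴)(2.998×10⁸)/(462×10⁻⁹) = 4.300×10⁻¹⁹ J.
Energy delivered: (0.710 mW)(6660 s) = 4.729 J.
Photons incident: 4.729 / 4.300×10⁻¹⁹ = 1.100×10¹⁹, i.e. 1.100×10¹⁹/6.022×10²³ = 1.827×10⁻⁵ mol.
Photons absorbed: 0.298 × 1.827×10⁻⁵ = 5.444×10⁻⁶ mol.
Product formed: 0.035 × 5.444×10⁻⁶ = 1.905×10⁻⁷ mol.
Rate: 1.905×10⁻⁷ / 6660 s = 2.86×10⁻¹¹ mol s⁻¹.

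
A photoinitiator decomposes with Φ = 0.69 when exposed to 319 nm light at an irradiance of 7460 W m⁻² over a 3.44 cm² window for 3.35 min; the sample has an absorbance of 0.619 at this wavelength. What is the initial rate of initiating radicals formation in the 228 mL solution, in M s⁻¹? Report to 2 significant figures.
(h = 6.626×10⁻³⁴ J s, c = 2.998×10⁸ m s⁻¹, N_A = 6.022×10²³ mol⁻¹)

Photon energy at 319 nm: hc/λ = (6.626×10⁻³⁴)(2.998×10⁸)/(319×10⁻⁹) = 6.227×10⁻¹⁹ J.
Energy delivered: (7460 W m⁻²)(3.44×10⁻⁴ m²)(201 s) = 515.8 J.
Photons incident: 515.8 / 6.227×10⁻¹⁹ = 8.283×10²⁰, i.e. 8.283×10²⁰/6.022×10²³ = 0.001375 mol.
Fraction absorbed: 1 − 10^(−0.619) = 0.7596.
Photons absorbed: 0.7596 × 0.001375 = 0.001044 mol.
Product formed: 0.69 × 0.001044 = 7.204×10⁻⁴ mol.
Rate: 7.204×10⁻⁴ mol / (201 s × 0.228 L) = 1.6×10⁻⁵ M s⁻¹.

1.6×10⁻⁵ M s⁻¹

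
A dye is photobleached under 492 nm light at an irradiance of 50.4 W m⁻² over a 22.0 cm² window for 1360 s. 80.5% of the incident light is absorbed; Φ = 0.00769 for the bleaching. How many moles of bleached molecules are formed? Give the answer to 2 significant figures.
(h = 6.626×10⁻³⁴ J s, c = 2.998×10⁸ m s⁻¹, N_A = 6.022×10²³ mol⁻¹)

3.8×10⁻⁶ mol

Photon energy at 492 nm: hc/λ = (6.626×10⁻³⁴)(2.998×10⁸)/(492×10⁻⁹) = 4.038×10⁻¹⁹ J.
Energy delivered: (50.4 W m⁻²)(22.0×10⁻⁴ m²)(1360 s) = 150.8 J.
Photons incident: 150.8 / 4.038×10⁻¹⁹ = 3.735×10²⁰, i.e. 3.735×10²⁰/6.022×10²³ = 6.202×10⁻⁴ mol.
Photons absorbed: 0.805 × 6.202×10⁻⁴ = 4.993×10⁻⁴ mol.
Product: Φ × n_abs = 0.00769 × 4.993×10⁻⁴ = 3.840×10⁻⁶ mol.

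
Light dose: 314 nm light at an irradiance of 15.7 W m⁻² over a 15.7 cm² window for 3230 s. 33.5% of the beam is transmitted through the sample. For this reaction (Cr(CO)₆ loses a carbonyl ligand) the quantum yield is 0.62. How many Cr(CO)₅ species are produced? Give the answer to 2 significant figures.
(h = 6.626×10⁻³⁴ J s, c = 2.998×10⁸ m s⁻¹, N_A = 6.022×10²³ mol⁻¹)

Photon energy at 314 nm: hc/λ = (6.626×10⁻³⁴)(2.998×10⁸)/(314×10⁻⁹) = 6.326×10⁻¹⁹ J.
Energy delivered: (15.7 W m⁻²)(15.7×10⁻⁴ m²)(3230 s) = 79.62 J.
Photons incident: 79.62 / 6.326×10⁻¹⁹ = 1.259×10²⁰, i.e. 1.259×10²⁰/6.022×10²³ = 2.091×10⁻⁴ mol.
Fraction absorbed: 1 − 33.5/100 = 0.6650.
Photons absorbed: 0.6650 × 2.091×10⁻⁴ = 1.391×10⁻⁴ mol.
Product: Φ × n_abs = 0.62 × 1.391×10⁻⁴ = 8.624×10⁻⁵ mol.
As a count: 8.624×10⁻⁵ × 6.022×10²³ = 5.2×10¹⁹.

5.2×10¹⁹ species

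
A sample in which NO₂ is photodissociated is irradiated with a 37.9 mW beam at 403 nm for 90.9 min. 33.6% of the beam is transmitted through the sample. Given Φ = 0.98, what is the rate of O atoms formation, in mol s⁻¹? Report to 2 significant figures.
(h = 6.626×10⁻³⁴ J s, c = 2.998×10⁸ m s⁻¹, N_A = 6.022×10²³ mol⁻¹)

Photon energy at 403 nm: hc/λ = (6.626×10⁻³⁴)(2.998×10⁸)/(403×10⁻⁹) = 4.929×10⁻¹⁹ J.
Energy delivered: (37.9 mW)(5454 s) = 206.7 J.
Photons incident: 206.7 / 4.929×10⁻¹⁹ = 4.194×10²⁰, i.e. 4.194×10²⁰/6.022×10²³ = 6.964×10⁻⁴ mol.
Fraction absorbed: 1 − 33.6/100 = 0.6640.
Photons absorbed: 0.6640 × 6.964×10⁻⁴ = 4.624×10⁻⁴ mol.
Product formed: 0.98 × 4.624×10⁻⁴ = 4.532×10⁻⁴ mol.
Rate: 4.532×10⁻⁴ / 5454 s = 8.3×10⁻⁸ mol s⁻¹.

8.3×10⁻⁸ mol s⁻¹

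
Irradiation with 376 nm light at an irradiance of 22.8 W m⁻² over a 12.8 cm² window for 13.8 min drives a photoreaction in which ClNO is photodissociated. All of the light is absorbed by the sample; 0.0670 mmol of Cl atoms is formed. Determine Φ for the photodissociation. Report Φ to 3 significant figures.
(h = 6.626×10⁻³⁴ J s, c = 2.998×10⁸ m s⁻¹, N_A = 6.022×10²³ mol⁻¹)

Product: 0.0670 mmol = 6.70×10⁻⁵ mol.
Photon energy at 376 nm: hc/λ = (6.626×10⁻³⁴)(2.998×10⁸)/(376×10⁻⁹) = 5.283×10⁻¹⁹ J.
Energy delivered: (22.8 W m⁻²)(12.8×10⁻⁴ m²)(828 s) = 24.16 J.
Photons incident: 24.16 / 5.283×10⁻¹⁹ = 4.573×10¹⁹, i.e. 4.573×10¹⁹/6.022×10²³ = 7.594×10⁻⁵ mol.
Φ = 6.70×10⁻⁵ mol / 7.594×10⁻⁵ mol photons = 0.882.

Φ = 0.882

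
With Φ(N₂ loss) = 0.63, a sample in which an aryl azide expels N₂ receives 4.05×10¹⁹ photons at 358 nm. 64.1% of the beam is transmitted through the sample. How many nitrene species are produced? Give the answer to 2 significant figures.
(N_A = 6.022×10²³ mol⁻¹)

Moles of photons: 4.05×10¹⁹ / 6.022×10²³ = 6.725×10⁻⁵ mol.
Fraction absorbed: 1 − 64.1/100 = 0.3590.
Photons absorbed: 0.3590 × 6.725×10⁻⁵ = 2.414×10⁻⁵ mol.
Product: Φ × n_abs = 0.63 × 2.414×10⁻⁵ = 1.521×10⁻⁵ mol.
As a count: 1.521×10⁻⁵ × 6.022×10²³ = 9.2×10¹⁸.

9.2×10¹⁸ species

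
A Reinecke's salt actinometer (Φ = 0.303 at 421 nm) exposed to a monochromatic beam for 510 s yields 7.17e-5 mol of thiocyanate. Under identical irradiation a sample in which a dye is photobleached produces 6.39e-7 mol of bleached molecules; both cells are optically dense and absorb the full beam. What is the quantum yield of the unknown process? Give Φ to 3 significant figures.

Photons absorbed by the actinometer: 7.17e-5 / 0.303 = 2.366e-4 mol.
Φ(unknown) = 6.39e-7 / 2.366e-4 = 0.00270.

Φ = 0.00270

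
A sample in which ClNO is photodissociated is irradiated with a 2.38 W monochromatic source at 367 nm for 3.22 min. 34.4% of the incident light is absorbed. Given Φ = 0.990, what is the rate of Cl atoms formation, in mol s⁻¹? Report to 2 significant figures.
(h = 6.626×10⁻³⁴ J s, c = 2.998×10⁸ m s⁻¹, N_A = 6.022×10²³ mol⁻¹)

2.5×10⁻⁶ mol s⁻¹

Photon energy at 367 nm: hc/λ = (6.626×10⁻³⁴)(2.998×10⁸)/(367×10⁻⁹) = 5.413×10⁻¹⁹ J.
Energy delivered: (2.38 W)(193.2 s) = 459.8 J.
Photons incident: 459.8 / 5.413×10⁻¹⁹ = 8.494×10²⁰, i.e. 8.494×10²⁰/6.022×10²³ = 0.001410 mol.
Photons absorbed: 0.344 × 0.001410 = 4.850×10⁻⁴ mol.
Product formed: 0.990 × 4.850×10⁻⁴ = 4.802×10⁻⁴ mol.
Rate: 4.802×10⁻⁴ / 193.2 s = 2.5×10⁻⁶ mol s⁻¹.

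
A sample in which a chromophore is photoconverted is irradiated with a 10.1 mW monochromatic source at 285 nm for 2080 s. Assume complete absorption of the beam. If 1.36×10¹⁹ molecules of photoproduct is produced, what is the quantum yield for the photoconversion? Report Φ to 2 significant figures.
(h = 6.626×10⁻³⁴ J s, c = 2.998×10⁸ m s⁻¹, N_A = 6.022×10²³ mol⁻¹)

Φ = 0.45

Product: 1.36×10¹⁹ / 6.022×10²³ = 2.258×10⁻⁵ mol.
Photon energy at 285 nm: hc/λ = (6.626×10⁻³⁴)(2.998×10⁸)/(285×10⁻⁹) = 6.970×10⁻¹⁹ J.
Energy delivered: (10.1 mW)(2080 s) = 21.01 J.
Photons incident: 21.01 / 6.970×10⁻¹⁹ = 3.014×10¹⁹, i.e. 3.014×10¹⁹/6.022×10²³ = 5.005×10⁻⁵ mol.
Φ = 2.258×10⁻⁵ mol / 5.005×10⁻⁵ mol photons = 0.45.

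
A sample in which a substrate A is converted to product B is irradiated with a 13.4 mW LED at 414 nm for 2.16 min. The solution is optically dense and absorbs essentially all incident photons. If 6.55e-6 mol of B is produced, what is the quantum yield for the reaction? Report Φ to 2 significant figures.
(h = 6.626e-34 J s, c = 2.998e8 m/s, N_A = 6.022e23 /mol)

Photon energy at 414 nm: hc/λ = (6.626e-34)(2.998e8)/(414e-9) = 4.798e-19 J.
Energy delivered: (13.4 mW)(129.6 s) = 1.737 J.
Photons incident: 1.737 / 4.798e-19 = 3.620e18, i.e. 3.620e18/6.022e23 = 6.011e-6 mol.
Φ = 6.55e-6 mol / 6.011e-6 mol photons = 1.1.

Φ = 1.1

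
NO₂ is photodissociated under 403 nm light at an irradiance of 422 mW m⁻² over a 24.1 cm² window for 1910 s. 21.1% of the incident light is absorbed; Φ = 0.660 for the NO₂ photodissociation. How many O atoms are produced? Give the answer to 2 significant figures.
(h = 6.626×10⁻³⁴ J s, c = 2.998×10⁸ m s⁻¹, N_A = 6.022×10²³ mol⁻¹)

Photon energy at 403 nm: hc/λ = (6.626×10⁻³⁴)(2.998×10⁸)/(403×10⁻⁹) = 4.929×10⁻¹⁹ J.
Energy delivered: (422 mW m⁻²)(24.1×10⁻⁴ m²)(1910 s) = 1.943 J.
Photons incident: 1.943 / 4.929×10⁻¹⁹ = 3.942×10¹⁸, i.e. 3.942×10¹⁸/6.022×10²³ = 6.546×10⁻⁶ mol.
Photons absorbed: 0.211 × 6.546×10⁻⁶ = 1.381×10⁻⁶ mol.
Product: Φ × n_abs = 0.660 × 1.381×10⁻⁶ = 9.115×10⁻⁷ mol.
As a count: 9.115×10⁻⁷ × 6.022×10²³ = 5.5×10¹⁷.

5.5×10¹⁷ atoms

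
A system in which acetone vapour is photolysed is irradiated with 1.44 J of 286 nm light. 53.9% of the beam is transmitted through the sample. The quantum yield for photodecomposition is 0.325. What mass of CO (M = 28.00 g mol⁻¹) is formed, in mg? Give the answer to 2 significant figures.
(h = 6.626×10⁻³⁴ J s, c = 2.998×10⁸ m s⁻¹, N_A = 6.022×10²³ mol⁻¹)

0.014 mg

Photon energy at 286 nm: hc/λ = (6.626×10⁻³⁴)(2.998×10⁸)/(286×10⁻⁹) = 6.946×10⁻¹⁹ J.
Photons incident: 1.44 / 6.946×10⁻¹⁹ = 2.073×10¹⁸, i.e. 2.073×10¹⁸/6.022×10²³ = 3.442×10⁻⁶ mol.
Fraction absorbed: 1 − 53.9/100 = 0.4610.
Photons absorbed: 0.4610 × 3.442×10⁻⁶ = 1.587×10⁻⁶ mol.
Product: Φ × n_abs = 0.325 × 1.587×10⁻⁶ = 5.158×10⁻⁷ mol.
Mass: 5.158×10⁻⁷ × 28.00 = 1.444×10⁻⁵ g = 0.014 mg.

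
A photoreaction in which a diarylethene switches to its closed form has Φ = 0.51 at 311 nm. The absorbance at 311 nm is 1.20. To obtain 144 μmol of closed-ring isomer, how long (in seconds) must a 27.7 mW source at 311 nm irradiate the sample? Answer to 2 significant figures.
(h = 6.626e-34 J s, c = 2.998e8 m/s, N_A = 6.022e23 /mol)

t ≈ 4200 s

Product: 144 μmol = 1.44e-4 mol.
Photons that must be absorbed: 1.44e-4 / 0.51 = 2.824e-4 mol.
Fraction absorbed: 1 − 10^(−1.20) = 0.9369.
Incident photons needed: 2.824e-4 / 0.9369 = 3.014e-4 mol.
Photon energy: hc/λ = 6.387e-19 J; per mole, 3.846e5 J mol⁻¹.
Energy required: 3.014e-4 × 3.846e5 = 115.9 J.
Time: 115.9 J / 0.0277 W = 4200 s.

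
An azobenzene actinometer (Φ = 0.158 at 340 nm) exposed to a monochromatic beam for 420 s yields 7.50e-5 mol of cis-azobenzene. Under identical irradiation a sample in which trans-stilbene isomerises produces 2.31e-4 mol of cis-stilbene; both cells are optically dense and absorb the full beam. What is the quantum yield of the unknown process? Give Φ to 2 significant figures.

Photons absorbed by the actinometer: 7.50e-5 / 0.158 = 4.747e-4 mol.
Φ(unknown) = 2.31e-4 / 4.747e-4 = 0.49.

Φ = 0.49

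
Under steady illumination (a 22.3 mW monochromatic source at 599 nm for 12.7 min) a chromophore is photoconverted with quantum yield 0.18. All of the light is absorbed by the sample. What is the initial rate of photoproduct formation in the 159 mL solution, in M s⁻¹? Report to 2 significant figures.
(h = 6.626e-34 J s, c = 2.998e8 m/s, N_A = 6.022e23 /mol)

Photon energy at 599 nm: hc/λ = (6.626e-34)(2.998e8)/(599e-9) = 3.316e-19 J.
Energy delivered: (22.3 mW)(762 s) = 16.99 J.
Photons incident: 16.99 / 3.316e-19 = 5.124e19, i.e. 5.124e19/6.022e23 = 8.509e-5 mol.
Product formed: 0.18 × 8.509e-5 = 1.532e-5 mol.
Rate: 1.532e-5 mol / (762 s × 0.159 L) = 1.3e-7 M s⁻¹.

1.3e-7 M s⁻¹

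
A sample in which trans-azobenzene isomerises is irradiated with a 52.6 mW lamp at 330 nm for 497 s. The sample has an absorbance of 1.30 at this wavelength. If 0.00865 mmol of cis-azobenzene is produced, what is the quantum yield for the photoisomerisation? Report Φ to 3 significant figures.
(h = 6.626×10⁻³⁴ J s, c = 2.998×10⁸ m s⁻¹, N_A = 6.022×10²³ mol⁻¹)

Product: 0.00865 mmol = 8.65×10⁻⁶ mol.
Photon energy at 330 nm: hc/λ = (6.626×10⁻³⁴)(2.998×10⁸)/(330×10⁻⁹) = 6.020×10⁻¹⁹ J.
Energy delivered: (52.6 mW)(497 s) = 26.14 J.
Photons incident: 26.14 / 6.020×10⁻¹⁹ = 4.342×10¹⁹, i.e. 4.342×10¹⁹/6.022×10²³ = 7.210×10⁻⁵ mol.
Fraction absorbed: 1 − 10^(−1.30) = 0.9499.
Photons absorbed: 0.9499 × 7.210×10⁻⁵ = 6.849×10⁻⁵ mol.
Φ = 8.65×10⁻⁶ mol / 6.849×10⁻⁵ mol photons = 0.126.

Φ = 0.126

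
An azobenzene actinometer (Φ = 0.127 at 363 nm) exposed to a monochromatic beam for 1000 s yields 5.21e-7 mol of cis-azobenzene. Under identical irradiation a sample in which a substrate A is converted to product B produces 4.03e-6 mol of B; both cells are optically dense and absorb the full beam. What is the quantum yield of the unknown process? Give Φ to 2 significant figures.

Φ = 0.98

Photons absorbed by the actinometer: 5.21e-7 / 0.127 = 4.102e-6 mol.
Φ(unknown) = 4.03e-6 / 4.102e-6 = 0.98.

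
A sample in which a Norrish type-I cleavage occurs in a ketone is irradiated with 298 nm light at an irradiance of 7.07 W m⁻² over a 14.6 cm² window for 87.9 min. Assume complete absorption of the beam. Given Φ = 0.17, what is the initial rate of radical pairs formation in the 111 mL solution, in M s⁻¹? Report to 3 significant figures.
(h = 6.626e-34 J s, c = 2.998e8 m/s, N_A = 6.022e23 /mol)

Photon energy at 298 nm: hc/λ = (6.626e-34)(2.998e8)/(298e-9) = 6.666e-19 J.
Energy delivered: (7.07 W m⁻²)(14.6e-4 m²)(5274 s) = 54.44 J.
Photons incident: 54.44 / 6.666e-19 = 8.167e19, i.e. 8.167e19/6.022e23 = 1.356e-4 mol.
Product formed: 0.17 × 1.356e-4 = 2.305e-5 mol.
Rate: 2.305e-5 mol / (5274 s × 0.111 L) = 3.94e-8 M s⁻¹.

3.94e-8 M s⁻¹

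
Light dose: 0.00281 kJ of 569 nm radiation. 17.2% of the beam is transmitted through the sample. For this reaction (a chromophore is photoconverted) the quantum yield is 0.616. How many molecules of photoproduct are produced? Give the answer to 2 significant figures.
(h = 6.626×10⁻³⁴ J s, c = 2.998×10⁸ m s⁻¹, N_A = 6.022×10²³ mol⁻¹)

4.1×10¹⁸ molecules

Photon energy at 569 nm: hc/λ = (6.626×10⁻³⁴)(2.998×10⁸)/(569×10⁻⁹) = 3.491×10⁻¹⁹ J.
Incident energy: 0.00281 kJ = 2.81 J.
Photons incident: 2.81 / 3.491×10⁻¹⁹ = 8.049×10¹⁸, i.e. 8.049×10¹⁸/6.022×10²³ = 1.337×10⁻⁵ mol.
Fraction absorbed: 1 − 17.2/100 = 0.8280.
Photons absorbed: 0.8280 × 1.337×10⁻⁵ = 1.107×10⁻⁵ mol.
Product: Φ × n_abs = 0.616 × 1.107×10⁻⁵ = 6.819×10⁻⁶ mol.
As a count: 6.819×10⁻⁶ × 6.022×10²³ = 4.1×10¹⁸.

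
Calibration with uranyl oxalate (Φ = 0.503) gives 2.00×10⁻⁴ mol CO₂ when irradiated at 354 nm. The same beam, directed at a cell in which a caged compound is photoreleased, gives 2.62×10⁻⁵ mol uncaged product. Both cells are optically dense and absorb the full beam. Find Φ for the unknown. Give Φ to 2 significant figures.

Φ = 0.066

Photons absorbed by the actinometer: 2.00×10⁻⁴ / 0.503 = 3.976×10⁻⁴ mol.
Φ(unknown) = 2.62×10⁻⁵ / 3.976×10⁻⁴ = 0.066.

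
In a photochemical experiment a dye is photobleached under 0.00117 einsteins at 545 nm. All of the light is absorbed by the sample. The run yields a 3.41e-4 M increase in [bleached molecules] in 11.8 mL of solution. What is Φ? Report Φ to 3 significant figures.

Product: (3.41e-4 M)(0.0118 L) = 4.024e-6 mol.
Φ = 4.024e-6 mol / 0.00117 mol photons = 0.00344.

Φ = 0.00344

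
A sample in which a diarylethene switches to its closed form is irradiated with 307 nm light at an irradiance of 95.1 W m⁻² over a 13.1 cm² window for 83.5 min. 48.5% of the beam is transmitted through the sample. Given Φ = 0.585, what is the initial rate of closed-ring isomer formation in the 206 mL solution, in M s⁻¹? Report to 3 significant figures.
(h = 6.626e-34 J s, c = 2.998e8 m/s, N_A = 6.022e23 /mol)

4.68e-7 M s⁻¹

Photon energy at 307 nm: hc/λ = (6.626e-34)(2.998e8)/(307e-9) = 6.471e-19 J.
Energy delivered: (95.1 W m⁻²)(13.1e-4 m²)(5010 s) = 624.2 J.
Photons incident: 624.2 / 6.471e-19 = 9.646e20, i.e. 9.646e20/6.022e23 = 0.001602 mol.
Fraction absorbed: 1 − 48.5/100 = 0.5150.
Photons absorbed: 0.5150 × 0.001602 = 8.250e-4 mol.
Product formed: 0.585 × 8.250e-4 = 4.826e-4 mol.
Rate: 4.826e-4 mol / (5010 s × 0.206 L) = 4.68e-7 M s⁻¹.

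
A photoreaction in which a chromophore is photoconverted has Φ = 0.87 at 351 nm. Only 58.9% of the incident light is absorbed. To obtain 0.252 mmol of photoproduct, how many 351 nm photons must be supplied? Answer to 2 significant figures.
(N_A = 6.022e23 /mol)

Product: 0.252 mmol = 2.52e-4 mol.
Photons that must be absorbed: 2.52e-4 / 0.87 = 2.897e-4 mol.
Incident photons needed: 2.897e-4 / 0.589 = 4.919e-4 mol.
Photon count: 4.919e-4 × 6.022e23 = 3.0e20.

3.0e20 photons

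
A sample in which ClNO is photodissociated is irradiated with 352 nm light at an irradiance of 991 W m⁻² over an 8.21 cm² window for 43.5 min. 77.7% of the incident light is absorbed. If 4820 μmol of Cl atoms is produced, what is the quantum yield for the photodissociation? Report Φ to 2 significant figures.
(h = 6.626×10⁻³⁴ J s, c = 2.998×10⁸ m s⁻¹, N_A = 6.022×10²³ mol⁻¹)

Φ = 0.99

Product: 4820 μmol = 0.00482 mol.
Photon energy at 352 nm: hc/λ = (6.626×10⁻³⁴)(2.998×10⁸)/(352×10⁻⁹) = 5.643×10⁻¹⁹ J.
Energy delivered: (991 W m⁻²)(8.21×10⁻⁴ m²)(2610 s) = 2124 J.
Photons incident: 2124 / 5.643×10⁻¹⁹ = 3.764×10²¹, i.e. 3.764×10²¹/6.022×10²³ = 0.006250 mol.
Photons absorbed: 0.777 × 0.006250 = 0.004856 mol.
Φ = 0.00482 mol / 0.004856 mol photons = 0.99.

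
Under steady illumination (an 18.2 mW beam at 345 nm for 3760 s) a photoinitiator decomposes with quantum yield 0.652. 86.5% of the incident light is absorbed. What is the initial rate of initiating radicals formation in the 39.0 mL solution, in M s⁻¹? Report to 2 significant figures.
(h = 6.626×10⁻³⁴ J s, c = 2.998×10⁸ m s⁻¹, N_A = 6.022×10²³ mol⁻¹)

7.6×10⁻⁷ M s⁻¹

Photon energy at 345 nm: hc/λ = (6.626×10⁻³⁴)(2.998×10⁸)/(345×10⁻⁹) = 5.758×10⁻¹⁹ J.
Energy delivered: (18.2 mW)(3760 s) = 68.43 J.
Photons incident: 68.43 / 5.758×10⁻¹⁹ = 1.188×10²⁰, i.e. 1.188×10²⁰/6.022×10²³ = 1.973×10⁻⁴ mol.
Photons absorbed: 0.865 × 1.973×10⁻⁴ = 1.707×10⁻⁴ mol.
Product formed: 0.652 × 1.707×10⁻⁴ = 1.113×10⁻⁴ mol.
Rate: 1.113×10⁻⁴ mol / (3760 s × 0.039 L) = 7.6×10⁻⁷ M s⁻¹.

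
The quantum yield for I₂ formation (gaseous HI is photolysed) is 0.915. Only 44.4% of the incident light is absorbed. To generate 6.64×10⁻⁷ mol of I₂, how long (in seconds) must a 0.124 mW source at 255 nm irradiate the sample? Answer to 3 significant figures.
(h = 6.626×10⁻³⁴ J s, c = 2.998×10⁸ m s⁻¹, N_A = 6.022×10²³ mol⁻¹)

t ≈ 6180 s

Photons that must be absorbed: 6.64×10⁻⁷ / 0.915 = 7.257×10⁻⁷ mol.
Incident photons needed: 7.257×10⁻⁷ / 0.444 = 1.634×10⁻⁶ mol.
Photon energy: hc/λ = 7.790×10⁻¹⁹ J; per mole, 4.691×10⁵ J mol⁻¹.
Energy required: 1.634×10⁻⁶ × 4.691×10⁵ = 0.7665 J.
Time: 0.7665 J / 0.000124 W = 6180 s.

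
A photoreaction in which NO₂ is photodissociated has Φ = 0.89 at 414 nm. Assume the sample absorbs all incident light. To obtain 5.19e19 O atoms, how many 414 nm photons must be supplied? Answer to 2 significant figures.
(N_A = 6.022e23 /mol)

5.8e19 photons

Product: 5.19e19 / 6.022e23 = 8.618e-5 mol.
Photons that must be absorbed: 8.618e-5 / 0.89 = 9.683e-5 mol.
Photon count: 9.683e-5 × 6.022e23 = 5.8e19.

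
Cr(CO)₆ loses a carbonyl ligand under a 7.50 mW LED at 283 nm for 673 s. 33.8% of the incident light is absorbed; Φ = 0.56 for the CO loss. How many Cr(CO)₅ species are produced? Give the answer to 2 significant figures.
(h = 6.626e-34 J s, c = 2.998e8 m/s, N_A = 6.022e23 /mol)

1.4e18 species

Photon energy at 283 nm: hc/λ = (6.626e-34)(2.998e8)/(283e-9) = 7.019e-19 J.
Energy delivered: (7.50 mW)(673 s) = 5.047 J.
Photons incident: 5.047 / 7.019e-19 = 7.190e18, i.e. 7.190e18/6.022e23 = 1.194e-5 mol.
Photons absorbed: 0.338 × 1.194e-5 = 4.036e-6 mol.
Product: Φ × n_abs = 0.56 × 4.036e-6 = 2.260e-6 mol.
As a count: 2.260e-6 × 6.022e23 = 1.4e18.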